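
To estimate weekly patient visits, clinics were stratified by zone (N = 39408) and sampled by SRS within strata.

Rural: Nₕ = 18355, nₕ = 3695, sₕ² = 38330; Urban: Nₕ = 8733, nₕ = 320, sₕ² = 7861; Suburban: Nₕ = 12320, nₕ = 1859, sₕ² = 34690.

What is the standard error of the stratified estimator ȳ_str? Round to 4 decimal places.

2.1232

Var(ȳ_str) = Σₕ Wₕ²(1 − fₕ)sₕ²/nₕ with Wₕ = Nₕ/N, N = 39408.
Rural: Wₕ = 0.46576837; term = 0.46576837²·(1 − 0.20130755)·38330/3695 = 1.7973967.
Urban: Wₕ = 0.22160475; term = 0.22160475²·(1 − 0.03664262)·7861/320 = 1.1621799.
Suburban: Wₕ = 0.31262688; term = 0.31262688²·(1 − 0.15089286)·34690/1859 = 1.5486028.
Sum = 4.5081794.
SE = √(4.5081794) = 2.1232.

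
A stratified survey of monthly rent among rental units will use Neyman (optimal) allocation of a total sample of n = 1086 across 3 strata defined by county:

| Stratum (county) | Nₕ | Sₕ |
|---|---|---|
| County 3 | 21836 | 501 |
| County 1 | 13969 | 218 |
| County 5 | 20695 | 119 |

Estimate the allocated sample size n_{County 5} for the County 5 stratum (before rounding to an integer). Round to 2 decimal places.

162.61

Neyman allocation: nₕ = n·NₕSₕ / Σⱼ NⱼSⱼ.
Σ NⱼSⱼ = 21836·501 + 13969·218 + 20695·119 = 1.6447783 × 10^7.
n_{County 5} = 1086·20695·119 / (1.6447783 × 10^7) = 162.61.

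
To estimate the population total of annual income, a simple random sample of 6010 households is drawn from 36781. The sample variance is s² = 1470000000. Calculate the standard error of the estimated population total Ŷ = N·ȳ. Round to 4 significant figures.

1.664 × 10^7

Var(Ŷ) = N²·Var(ȳ) = N²·(1 − n/N)·s²/n.
f = 6010/36781 = 0.16339958; Var(ȳ) = 0.83660042·1470000000/6010 = 204626.06.
Var(Ŷ) = 36781² · 204626.06 = 2.7682672 × 10^14.
SE(Ŷ) = √(2.7682672 × 10^14) = 1.664 × 10^7.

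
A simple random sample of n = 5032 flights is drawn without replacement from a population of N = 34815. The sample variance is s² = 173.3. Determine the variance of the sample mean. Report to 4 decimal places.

0.0295

Under SRS without replacement, Var(ȳ) = (1 − f)·s²/n with f = n/N = 5032/34815 = 0.14453540.
Var(ȳ) = (1 − 0.14453540)·173.3/5032 = 0.85546460·0.034439587 = 0.029461847.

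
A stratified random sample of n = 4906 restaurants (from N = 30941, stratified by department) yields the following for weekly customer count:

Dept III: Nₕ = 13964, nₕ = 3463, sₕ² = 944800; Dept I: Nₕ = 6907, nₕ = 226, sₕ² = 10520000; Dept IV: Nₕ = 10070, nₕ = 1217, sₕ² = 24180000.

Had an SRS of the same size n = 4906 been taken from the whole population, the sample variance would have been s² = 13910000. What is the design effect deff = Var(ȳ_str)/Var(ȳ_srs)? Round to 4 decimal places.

1.7335

Var(ȳ_str) = Σ Wₕ²(1−fₕ)sₕ²/nₕ with Wₕ = Nₕ/30941:
  Dept III: (13964/30941)²·(1−3463/13964)·944800/3463 = 41.788733
  Dept I: (6907/30941)²·(1−226/6907)·10520000/226 = 2243.7245
  Dept IV: (10070/30941)²·(1−1217/10070)·24180000/1217 = 1850.1927
  → Var(ȳ_str) = 4135.7059.
Var(ȳ_srs) = (1 − 4906/30941)·13910000/4906 = 2385.7384.
deff = 4135.7059 / 2385.7384 = 1.7335.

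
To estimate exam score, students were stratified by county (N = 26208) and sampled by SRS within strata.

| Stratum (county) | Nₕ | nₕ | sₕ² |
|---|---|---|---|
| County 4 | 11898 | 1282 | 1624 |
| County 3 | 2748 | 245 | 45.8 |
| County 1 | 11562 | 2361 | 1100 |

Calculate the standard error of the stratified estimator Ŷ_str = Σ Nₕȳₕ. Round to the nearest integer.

Var(Ŷ_str) = Σₕ Nₕ²(1 − fₕ)sₕ²/nₕ.
County 4: 11898²·(1 − 1282/11898)·1624/1282 = 1.6000475 × 10^8.
County 3: 2748²·(1 − 245/2748)·45.8/245 = 1.2858105 × 10^6.
County 1: 11562²·(1 − 2361/11562)·1100/2361 = 4.9563811 × 10^7.
Sum = 2.1085437 × 10^8.
SE = √(2.1085437 × 10^8) = 14521.

14521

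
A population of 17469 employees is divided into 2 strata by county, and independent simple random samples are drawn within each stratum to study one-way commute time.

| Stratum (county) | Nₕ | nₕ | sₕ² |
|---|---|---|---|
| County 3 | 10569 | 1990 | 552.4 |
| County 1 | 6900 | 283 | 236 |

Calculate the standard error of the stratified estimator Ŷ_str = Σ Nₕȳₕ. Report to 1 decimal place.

7952.6

Var(Ŷ_str) = Σₕ Nₕ²(1 − fₕ)sₕ²/nₕ.
County 3: 10569²·(1 − 1990/10569)·552.4/1990 = 2.5169301 × 10^7.
County 1: 6900²·(1 − 283/6900)·236/283 = 3.8074639 × 10^7.
Sum = 6.324394 × 10^7.
SE = √(6.324394 × 10^7) = 7952.6.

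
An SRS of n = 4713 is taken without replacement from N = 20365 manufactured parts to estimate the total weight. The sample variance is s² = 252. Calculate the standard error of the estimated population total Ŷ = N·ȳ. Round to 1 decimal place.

Var(Ŷ) = N²·Var(ȳ) = N²·(1 − n/N)·s²/n.
f = 4713/20365 = 0.23142647; Var(ȳ) = 0.76857353·252/4713 = 0.041094957.
Var(Ŷ) = 20365² · 0.041094957 = 1.7043444 × 10^7.
SE(Ŷ) = √(1.7043444 × 10^7) = 4128.4.

4128.4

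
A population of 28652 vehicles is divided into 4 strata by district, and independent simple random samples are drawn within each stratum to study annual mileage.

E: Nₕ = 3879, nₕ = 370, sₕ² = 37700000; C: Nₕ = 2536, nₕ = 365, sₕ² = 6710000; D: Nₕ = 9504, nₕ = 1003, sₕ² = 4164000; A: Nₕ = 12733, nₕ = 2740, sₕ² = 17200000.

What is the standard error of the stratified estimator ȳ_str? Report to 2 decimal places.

56.52

Var(ȳ_str) = Σₕ Wₕ²(1 − fₕ)sₕ²/nₕ with Wₕ = Nₕ/N, N = 28652.
E: Wₕ = 0.13538322; term = 0.13538322²·(1 − 0.09538541)·37700000/370 = 1689.4016.
C: Wₕ = 0.08851040; term = 0.08851040²·(1 − 0.14392744)·6710000/365 = 123.29028.
D: Wₕ = 0.33170459; term = 0.33170459²·(1 − 0.10553451)·4164000/1003 = 408.57929.
A: Wₕ = 0.44440179; term = 0.44440179²·(1 − 0.21518888)·17200000/2740 = 972.95919.
Sum = 3194.2304.
SE = √(3194.2304) = 56.52.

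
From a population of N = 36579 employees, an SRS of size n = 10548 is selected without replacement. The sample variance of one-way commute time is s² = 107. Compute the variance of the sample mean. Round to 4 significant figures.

0.007219

Under SRS without replacement, Var(ȳ) = (1 − f)·s²/n with f = n/N = 10548/36579 = 0.28836218.
Var(ȳ) = (1 − 0.28836218)·107/10548 = 0.71163782·0.010144103 = 0.0072189275.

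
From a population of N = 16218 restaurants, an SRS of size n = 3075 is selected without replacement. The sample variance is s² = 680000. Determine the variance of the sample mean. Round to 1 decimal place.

Under SRS without replacement, Var(ȳ) = (1 − f)·s²/n with f = n/N = 3075/16218 = 0.18960414.
Var(ȳ) = (1 − 0.18960414)·680000/3075 = 0.81039586·221.13821 = 179.20949.

179.2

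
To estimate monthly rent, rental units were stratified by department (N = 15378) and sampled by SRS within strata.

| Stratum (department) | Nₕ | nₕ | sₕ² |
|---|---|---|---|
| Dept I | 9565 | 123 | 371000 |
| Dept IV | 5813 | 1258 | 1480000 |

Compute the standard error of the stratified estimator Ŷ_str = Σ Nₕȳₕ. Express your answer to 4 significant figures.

Var(Ŷ_str) = Σₕ Nₕ²(1 − fₕ)sₕ²/nₕ.
Dept I: 9565²·(1 − 123/9565)·371000/123 = 2.7240669 × 10^11.
Dept IV: 5813²·(1 − 1258/5813)·1480000/1258 = 3.1150841 × 10^10.
Sum = 3.0355753 × 10^11.
SE = √(3.0355753 × 10^11) = 551000.

551000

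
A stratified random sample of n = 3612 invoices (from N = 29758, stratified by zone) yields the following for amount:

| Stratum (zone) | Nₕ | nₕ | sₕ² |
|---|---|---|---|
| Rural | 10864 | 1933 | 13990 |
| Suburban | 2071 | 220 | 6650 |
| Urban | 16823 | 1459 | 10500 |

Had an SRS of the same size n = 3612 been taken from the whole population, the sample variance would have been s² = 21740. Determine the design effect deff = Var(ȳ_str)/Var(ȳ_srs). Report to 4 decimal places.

0.5719

Var(ȳ_str) = Σ Wₕ²(1−fₕ)sₕ²/nₕ with Wₕ = Nₕ/29758:
  Rural: (10864/29758)²·(1−1933/10864)·13990/1933 = 0.79299094
  Suburban: (2071/29758)²·(1−220/2071)·6650/220 = 0.13085129
  Urban: (16823/29758)²·(1−1459/16823)·10500/1459 = 2.100556
  → Var(ȳ_str) = 3.0243982.
Var(ȳ_srs) = (1 − 3612/29758)·21740/3612 = 5.2882663.
deff = 3.0243982 / 5.2882663 = 0.5719.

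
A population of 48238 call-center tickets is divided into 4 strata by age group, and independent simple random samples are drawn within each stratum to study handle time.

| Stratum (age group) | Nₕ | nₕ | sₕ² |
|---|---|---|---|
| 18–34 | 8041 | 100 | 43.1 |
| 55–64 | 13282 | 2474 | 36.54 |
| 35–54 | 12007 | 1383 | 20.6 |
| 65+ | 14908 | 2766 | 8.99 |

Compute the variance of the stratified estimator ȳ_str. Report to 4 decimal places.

Var(ȳ_str) = Σₕ Wₕ²(1 − fₕ)sₕ²/nₕ with Wₕ = Nₕ/N, N = 48238.
18–34: Wₕ = 0.16669431; term = 0.16669431²·(1 − 0.01243626)·43.1/100 = 0.011827254.
55–64: Wₕ = 0.27534309; term = 0.27534309²·(1 − 0.18626713)·36.54/2474 = 9.1116929 × 10^-4.
35–54: Wₕ = 0.24891165; term = 0.24891165²·(1 − 0.11518281)·20.6/1383 = 8.1656174 × 10^-4.
65+: Wₕ = 0.30905096; term = 0.30905096²·(1 − 0.18553797)·8.99/2766 = 2.5283579 × 10^-4.
Sum = 0.013807821.

0.0138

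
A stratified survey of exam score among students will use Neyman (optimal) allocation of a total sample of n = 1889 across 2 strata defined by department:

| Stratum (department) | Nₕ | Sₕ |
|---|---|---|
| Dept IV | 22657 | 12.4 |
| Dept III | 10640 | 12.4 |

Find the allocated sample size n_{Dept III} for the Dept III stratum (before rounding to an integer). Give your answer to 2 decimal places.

603.63

Neyman allocation: nₕ = n·NₕSₕ / Σⱼ NⱼSⱼ.
Σ NⱼSⱼ = 22657·12.4 + 10640·12.4 = 412882.8.
n_{Dept III} = 1889·10640·12.4 / 412882.8 = 603.63.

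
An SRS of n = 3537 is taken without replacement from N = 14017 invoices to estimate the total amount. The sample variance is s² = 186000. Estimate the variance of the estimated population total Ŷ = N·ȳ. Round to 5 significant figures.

Var(Ŷ) = N²·Var(ȳ) = N²·(1 − n/N)·s²/n.
f = 3537/14017 = 0.25233645; Var(ȳ) = 0.74766355·186000/3537 = 39.317337.
Var(Ŷ) = 14017² · 39.317337 = 7.7249245 × 10^9.

7.7249 × 10^9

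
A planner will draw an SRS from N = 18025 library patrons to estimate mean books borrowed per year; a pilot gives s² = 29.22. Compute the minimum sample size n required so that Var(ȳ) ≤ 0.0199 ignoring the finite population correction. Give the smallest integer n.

1469

Without fpc, n₀ = s²/D = 29.22/0.0199 = 1468.3417.
Rounding up, n = 1469.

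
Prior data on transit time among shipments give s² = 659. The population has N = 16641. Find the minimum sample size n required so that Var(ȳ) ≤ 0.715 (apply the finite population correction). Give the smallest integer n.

Without fpc, n₀ = s²/D = 659/0.715 = 921.6783.
With fpc, (1 − n/N)·s²/n ≤ D requires n ≥ n₀/(1 + n₀/N) = 921.6783/(1 + 921.6783/16641) = 873.3092.
Rounding up, n = 874.

874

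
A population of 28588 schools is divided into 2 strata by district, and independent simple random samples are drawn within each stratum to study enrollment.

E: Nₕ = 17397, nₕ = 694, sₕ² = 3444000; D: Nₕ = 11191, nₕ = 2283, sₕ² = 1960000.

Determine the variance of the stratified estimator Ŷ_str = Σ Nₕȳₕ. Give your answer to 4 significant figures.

Var(Ŷ_str) = Σₕ Nₕ²(1 − fₕ)sₕ²/nₕ.
E: 17397²·(1 − 694/17397)·3444000/694 = 1.4420241 × 10^12.
D: 11191²·(1 − 2283/11191)·1960000/2283 = 8.5585317 × 10^10.
Sum = 1.5276094 × 10^12.

1.528 × 10^12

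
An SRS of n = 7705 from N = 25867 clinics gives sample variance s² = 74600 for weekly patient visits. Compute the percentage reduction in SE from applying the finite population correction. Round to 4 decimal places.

f = n/N = 7705/25867 = 0.29786987.
SE_no-fpc = √(s²/n) = 3.1115952; SE_fpc = √((1−f)s²/n) = 2.6073054.
Ratio = √(1−f) = 0.83793205. Reduction = 100·(1 − 0.83793205) = 16.2068%.

16.2068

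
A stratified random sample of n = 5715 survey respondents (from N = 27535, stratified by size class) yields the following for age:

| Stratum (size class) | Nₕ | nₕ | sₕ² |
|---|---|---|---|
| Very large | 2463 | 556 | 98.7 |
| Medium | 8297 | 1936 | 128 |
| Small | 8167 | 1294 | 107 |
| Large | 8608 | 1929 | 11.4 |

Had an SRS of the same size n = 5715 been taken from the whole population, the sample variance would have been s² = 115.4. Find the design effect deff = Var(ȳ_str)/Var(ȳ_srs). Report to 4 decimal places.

0.7669

Var(ȳ_str) = Σ Wₕ²(1−fₕ)sₕ²/nₕ with Wₕ = Nₕ/27535:
  Very large: (2463/27535)²·(1−556/2463)·98.7/556 = 0.0010997331
  Medium: (8297/27535)²·(1−1936/8297)·128/1936 = 0.0046023638
  Small: (8167/27535)²·(1−1294/8167)·107/1294 = 0.0061219283
  Large: (8608/27535)²·(1−1929/8608)·11.4/1929 = 4.4814253 × 10^-4
  → Var(ȳ_str) = 0.012272168.
Var(ȳ_srs) = (1 − 5715/27535)·115.4/5715 = 0.016001446.
deff = 0.012272168 / 0.016001446 = 0.7669.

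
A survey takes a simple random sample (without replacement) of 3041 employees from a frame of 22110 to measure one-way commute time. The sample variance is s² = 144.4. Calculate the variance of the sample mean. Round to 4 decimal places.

Under SRS without replacement, Var(ȳ) = (1 − f)·s²/n with f = n/N = 3041/22110 = 0.13753957.
Var(ȳ) = (1 − 0.13753957)·144.4/3041 = 0.86246043·0.04748438 = 0.040953399.

0.0410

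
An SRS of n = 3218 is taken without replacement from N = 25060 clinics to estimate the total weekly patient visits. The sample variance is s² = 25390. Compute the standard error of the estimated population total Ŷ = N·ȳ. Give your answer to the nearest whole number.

65717

Var(Ŷ) = N²·Var(ȳ) = N²·(1 − n/N)·s²/n.
f = 3218/25060 = 0.12841181; Var(ȳ) = 0.87158819·25390/3218 = 6.8768254.
Var(Ŷ) = 25060² · 6.8768254 = 4.3186711 × 10^9.
SE(Ŷ) = √(4.3186711 × 10^9) = 65717.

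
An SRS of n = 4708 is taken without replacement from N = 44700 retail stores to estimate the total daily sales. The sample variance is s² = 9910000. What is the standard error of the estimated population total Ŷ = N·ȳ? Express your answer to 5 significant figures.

Var(Ŷ) = N²·Var(ȳ) = N²·(1 − n/N)·s²/n.
f = 4708/44700 = 0.10532438; Var(ȳ) = 0.89467562·9910000/4708 = 1883.2276.
Var(Ŷ) = 44700² · 1883.2276 = 3.7628582 × 10^12.
SE(Ŷ) = √(3.7628582 × 10^12) = 1.9398 × 10^6.

1.9398 × 10^6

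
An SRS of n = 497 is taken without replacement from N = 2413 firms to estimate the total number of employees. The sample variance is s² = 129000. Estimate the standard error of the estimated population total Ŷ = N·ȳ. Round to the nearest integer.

34641

Var(Ŷ) = N²·Var(ȳ) = N²·(1 − n/N)·s²/n.
f = 497/2413 = 0.20596768; Var(ȳ) = 0.79403232·129000/497 = 206.09692.
Var(Ŷ) = 2413² · 206.09692 = 1.2000135 × 10^9.
SE(Ŷ) = √(1.2000135 × 10^9) = 34641.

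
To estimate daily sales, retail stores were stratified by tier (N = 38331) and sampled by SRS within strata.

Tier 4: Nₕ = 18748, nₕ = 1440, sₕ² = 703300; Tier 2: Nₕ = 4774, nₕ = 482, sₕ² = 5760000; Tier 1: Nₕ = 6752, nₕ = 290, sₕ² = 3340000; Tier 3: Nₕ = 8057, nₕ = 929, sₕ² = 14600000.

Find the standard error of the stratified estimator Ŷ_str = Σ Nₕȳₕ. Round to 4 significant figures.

Var(Ŷ_str) = Σₕ Nₕ²(1 − fₕ)sₕ²/nₕ.
Tier 4: 18748²·(1 − 1440/18748)·703300/1440 = 1.58482 × 10^11.
Tier 2: 4774²·(1 − 482/4774)·5760000/482 = 2.4485985 × 10^11.
Tier 1: 6752²·(1 − 290/6752)·3340000/290 = 5.0251364 × 10^11.
Tier 3: 8057²·(1 − 929/8057)·14600000/929 = 9.0256439 × 10^11.
Sum = 1.8084199 × 10^12.
SE = √(1.8084199 × 10^12) = 1.345 × 10^6.

1.345 × 10^6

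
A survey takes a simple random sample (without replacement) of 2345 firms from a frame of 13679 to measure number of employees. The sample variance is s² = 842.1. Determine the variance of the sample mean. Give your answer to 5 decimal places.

0.29754

Under SRS without replacement, Var(ȳ) = (1 − f)·s²/n with f = n/N = 2345/13679 = 0.17143066.
Var(ȳ) = (1 − 0.17143066)·842.1/2345 = 0.82856934·0.35910448 = 0.29754296.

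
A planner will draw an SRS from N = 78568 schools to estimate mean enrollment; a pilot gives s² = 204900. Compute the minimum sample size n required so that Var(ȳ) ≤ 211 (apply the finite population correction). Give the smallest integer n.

960

Without fpc, n₀ = s²/D = 204900/211 = 971.0900.
With fpc, (1 − n/N)·s²/n ≤ D requires n ≥ n₀/(1 + n₀/N) = 971.0900/(1 + 971.0900/78568) = 959.2340.
Rounding up, n = 960.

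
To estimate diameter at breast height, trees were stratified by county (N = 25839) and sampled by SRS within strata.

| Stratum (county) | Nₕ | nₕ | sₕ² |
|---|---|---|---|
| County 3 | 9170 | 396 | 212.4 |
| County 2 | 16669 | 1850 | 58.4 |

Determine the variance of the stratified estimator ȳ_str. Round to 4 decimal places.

Var(ȳ_str) = Σₕ Wₕ²(1 − fₕ)sₕ²/nₕ with Wₕ = Nₕ/N, N = 25839.
County 3: Wₕ = 0.35488990; term = 0.35488990²·(1 − 0.04318430)·212.4/396 = 0.064636062.
County 2: Wₕ = 0.64511010; term = 0.64511010²·(1 − 0.11098446)·58.4/1850 = 0.011679336.
Sum = 0.076315398.

0.0763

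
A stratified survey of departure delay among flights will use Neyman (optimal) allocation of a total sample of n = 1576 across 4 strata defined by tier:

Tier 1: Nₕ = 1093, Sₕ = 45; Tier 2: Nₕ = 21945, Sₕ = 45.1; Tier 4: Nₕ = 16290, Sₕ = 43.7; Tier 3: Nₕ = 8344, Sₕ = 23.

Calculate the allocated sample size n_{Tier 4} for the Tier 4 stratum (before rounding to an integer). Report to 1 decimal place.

577.5

Neyman allocation: nₕ = n·NₕSₕ / Σⱼ NⱼSⱼ.
Σ NⱼSⱼ = 1093·45 + 21945·45.1 + 16290·43.7 + 8344·23 = 1.9426895 × 10^6.
n_{Tier 4} = 1576·16290·43.7 / (1.9426895 × 10^6) = 577.5.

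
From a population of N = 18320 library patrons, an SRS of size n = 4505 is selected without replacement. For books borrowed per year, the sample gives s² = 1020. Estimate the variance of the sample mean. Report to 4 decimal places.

0.1707

Under SRS without replacement, Var(ȳ) = (1 − f)·s²/n with f = n/N = 4505/18320 = 0.24590611.
Var(ȳ) = (1 − 0.24590611)·1020/4505 = 0.75409389·0.22641509 = 0.17073824.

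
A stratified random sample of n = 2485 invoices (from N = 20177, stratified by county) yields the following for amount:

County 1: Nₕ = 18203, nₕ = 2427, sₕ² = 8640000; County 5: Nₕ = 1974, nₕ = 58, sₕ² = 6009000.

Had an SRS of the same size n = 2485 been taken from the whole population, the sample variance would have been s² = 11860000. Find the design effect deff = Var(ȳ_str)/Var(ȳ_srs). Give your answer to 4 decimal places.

Var(ȳ_str) = Σ Wₕ²(1−fₕ)sₕ²/nₕ with Wₕ = Nₕ/20177:
  County 1: (18203/20177)²·(1−2427/18203)·8640000/2427 = 2511.1384
  County 5: (1974/20177)²·(1−58/1974)·6009000/58 = 962.50651
  → Var(ȳ_str) = 3473.6449.
Var(ȳ_srs) = (1 − 2485/20177)·11860000/2485 = 4184.8378.
deff = 3473.6449 / 4184.8378 = 0.8301.

0.8301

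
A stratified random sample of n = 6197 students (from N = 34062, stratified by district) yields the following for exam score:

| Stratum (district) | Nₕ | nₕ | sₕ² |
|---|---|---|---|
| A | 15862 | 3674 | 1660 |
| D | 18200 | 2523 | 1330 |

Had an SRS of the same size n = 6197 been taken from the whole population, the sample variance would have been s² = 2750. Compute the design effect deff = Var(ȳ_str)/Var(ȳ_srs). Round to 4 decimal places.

Var(ȳ_str) = Σ Wₕ²(1−fₕ)sₕ²/nₕ with Wₕ = Nₕ/34062:
  A: (15862/34062)²·(1−3674/15862)·1660/3674 = 0.075286835
  D: (18200/34062)²·(1−2523/18200)·1330/2523 = 0.12963684
  → Var(ȳ_str) = 0.20492368.
Var(ȳ_srs) = (1 − 6197/34062)·2750/6197 = 0.36302798.
deff = 0.20492368 / 0.36302798 = 0.5645.

0.5645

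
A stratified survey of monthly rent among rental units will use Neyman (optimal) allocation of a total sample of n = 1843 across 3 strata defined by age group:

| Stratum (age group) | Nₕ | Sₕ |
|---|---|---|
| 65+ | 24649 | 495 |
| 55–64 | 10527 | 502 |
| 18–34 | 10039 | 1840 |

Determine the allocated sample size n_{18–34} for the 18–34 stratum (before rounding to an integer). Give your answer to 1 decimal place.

946.8

Neyman allocation: nₕ = n·NₕSₕ / Σⱼ NⱼSⱼ.
Σ NⱼSⱼ = 24649·495 + 10527·502 + 10039·1840 = 3.5957569 × 10^7.
n_{18–34} = 1843·10039·1840 / (3.5957569 × 10^7) = 946.8.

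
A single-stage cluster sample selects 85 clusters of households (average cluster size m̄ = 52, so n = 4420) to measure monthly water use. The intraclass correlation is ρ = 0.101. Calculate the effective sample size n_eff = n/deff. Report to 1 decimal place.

718.6

deff = 1 + (52 − 1)·0.101 = 1 + 5.151 = 6.151.
n_eff = 4420 / 6.151 = 718.6.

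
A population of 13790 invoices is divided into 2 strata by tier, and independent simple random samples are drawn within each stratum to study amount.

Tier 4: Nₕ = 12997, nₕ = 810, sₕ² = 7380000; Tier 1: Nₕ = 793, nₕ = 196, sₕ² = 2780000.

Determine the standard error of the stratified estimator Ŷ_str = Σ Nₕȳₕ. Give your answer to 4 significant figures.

1.204 × 10^6

Var(Ŷ_str) = Σₕ Nₕ²(1 − fₕ)sₕ²/nₕ.
Tier 4: 12997²·(1 − 810/12997)·7380000/810 = 1.4431493 × 10^12.
Tier 1: 793²·(1 − 196/793)·2780000/196 = 6.7148489 × 10^9.
Sum = 1.4498641 × 10^12.
SE = √(1.4498641 × 10^12) = 1.204 × 10^6.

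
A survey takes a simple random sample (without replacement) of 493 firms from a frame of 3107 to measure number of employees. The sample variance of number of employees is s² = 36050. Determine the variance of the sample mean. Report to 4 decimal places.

61.5209

Under SRS without replacement, Var(ȳ) = (1 − f)·s²/n with f = n/N = 493/3107 = 0.15867396.
Var(ȳ) = (1 − 0.15867396)·36050/493 = 0.84132604·73.123732 = 61.5209.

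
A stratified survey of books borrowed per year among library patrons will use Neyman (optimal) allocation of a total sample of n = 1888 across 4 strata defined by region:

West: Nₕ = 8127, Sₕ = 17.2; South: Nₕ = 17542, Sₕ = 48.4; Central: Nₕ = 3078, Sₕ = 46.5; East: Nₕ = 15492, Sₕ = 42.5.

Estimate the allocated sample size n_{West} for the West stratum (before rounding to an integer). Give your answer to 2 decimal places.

Neyman allocation: nₕ = n·NₕSₕ / Σⱼ NⱼSⱼ.
Σ NⱼSⱼ = 8127·17.2 + 17542·48.4 + 3078·46.5 + 15492·42.5 = 1.7903542 × 10^6.
n_{West} = 1888·8127·17.2 / (1.7903542 × 10^6) = 147.41.

147.41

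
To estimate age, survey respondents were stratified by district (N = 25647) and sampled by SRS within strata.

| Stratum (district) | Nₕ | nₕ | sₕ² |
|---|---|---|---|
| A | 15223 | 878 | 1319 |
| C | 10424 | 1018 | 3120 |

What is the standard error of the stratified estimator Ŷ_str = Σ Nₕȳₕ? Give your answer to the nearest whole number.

25071

Var(Ŷ_str) = Σₕ Nₕ²(1 − fₕ)sₕ²/nₕ.
A: 15223²·(1 − 878/15223)·1319/878 = 3.2805834 × 10^8.
C: 10424²·(1 − 1018/10424)·3120/1018 = 3.0050119 × 10^8.
Sum = 6.2855953 × 10^8.
SE = √(6.2855953 × 10^8) = 25071.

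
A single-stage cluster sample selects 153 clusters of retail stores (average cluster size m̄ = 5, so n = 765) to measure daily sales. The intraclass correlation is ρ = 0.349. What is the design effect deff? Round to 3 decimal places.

deff = 1 + (5 − 1)·0.349 = 1 + 1.396 = 2.396.

2.396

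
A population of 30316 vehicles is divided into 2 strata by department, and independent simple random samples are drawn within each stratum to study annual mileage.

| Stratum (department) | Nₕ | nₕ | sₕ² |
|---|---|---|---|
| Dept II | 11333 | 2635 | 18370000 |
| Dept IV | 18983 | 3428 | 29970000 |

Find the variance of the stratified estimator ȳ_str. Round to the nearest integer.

Var(ȳ_str) = Σₕ Wₕ²(1 − fₕ)sₕ²/nₕ with Wₕ = Nₕ/N, N = 30316.
Dept II: Wₕ = 0.37382900; term = 0.37382900²·(1 − 0.23250684)·18370000/2635 = 747.73728.
Dept IV: Wₕ = 0.62617100; term = 0.62617100²·(1 − 0.18058263)·29970000/3428 = 2808.9046.
Sum = 3556.6419.

3557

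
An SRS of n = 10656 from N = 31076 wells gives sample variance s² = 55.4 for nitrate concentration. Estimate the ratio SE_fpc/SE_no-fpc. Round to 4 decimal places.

0.8106

f = n/N = 10656/31076 = 0.34290127.
SE_no-fpc = √(s²/n) = 0.072103737; SE_fpc = √((1−f)s²/n) = 0.058448462.
Ratio = √(1−f) = 0.81061626.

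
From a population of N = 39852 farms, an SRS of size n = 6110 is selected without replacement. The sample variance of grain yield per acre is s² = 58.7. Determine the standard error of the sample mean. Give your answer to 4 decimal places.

0.0902

Under SRS without replacement, Var(ȳ) = (1 − f)·s²/n with f = n/N = 6110/39852 = 0.15331727.
Var(ȳ) = (1 − 0.15331727)·58.7/6110 = 0.84668273·0.0096072013 = 0.0081342514.
SE(ȳ) = √(0.0081342514) = 0.0902.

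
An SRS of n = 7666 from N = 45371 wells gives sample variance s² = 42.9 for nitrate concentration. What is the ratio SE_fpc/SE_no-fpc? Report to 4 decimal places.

0.9116

f = n/N = 7666/45371 = 0.16896255.
SE_no-fpc = √(s²/n) = 0.074807345; SE_fpc = √((1−f)s²/n) = 0.068195314.
Ratio = √(1−f) = 0.91161255.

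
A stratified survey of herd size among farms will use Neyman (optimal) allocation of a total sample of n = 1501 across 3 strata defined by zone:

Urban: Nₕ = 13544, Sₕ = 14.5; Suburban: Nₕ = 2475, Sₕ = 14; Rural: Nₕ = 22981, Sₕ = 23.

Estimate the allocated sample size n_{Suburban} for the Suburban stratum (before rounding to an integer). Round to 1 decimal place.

68.5

Neyman allocation: nₕ = n·NₕSₕ / Σⱼ NⱼSⱼ.
Σ NⱼSⱼ = 13544·14.5 + 2475·14 + 22981·23 = 759601.
n_{Suburban} = 1501·2475·14 / 759601 = 68.5.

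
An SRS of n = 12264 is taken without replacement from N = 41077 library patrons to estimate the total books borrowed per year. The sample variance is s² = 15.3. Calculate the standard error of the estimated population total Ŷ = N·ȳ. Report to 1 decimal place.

Var(Ŷ) = N²·Var(ȳ) = N²·(1 − n/N)·s²/n.
f = 12264/41077 = 0.29856124; Var(ȳ) = 0.70143876·15.3/12264 = 8.750826 × 10^-4.
Var(Ŷ) = 41077² · (8.750826 × 10^-4) = 1.4765443 × 10^6.
SE(Ŷ) = √(1.4765443 × 10^6) = 1215.1.

1215.1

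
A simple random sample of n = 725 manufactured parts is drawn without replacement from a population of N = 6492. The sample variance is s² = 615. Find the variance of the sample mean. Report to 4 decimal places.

Under SRS without replacement, Var(ȳ) = (1 − f)·s²/n with f = n/N = 725/6492 = 0.11167591.
Var(ȳ) = (1 − 0.11167591)·615/725 = 0.88832409·0.84827586 = 0.75354388.

0.7535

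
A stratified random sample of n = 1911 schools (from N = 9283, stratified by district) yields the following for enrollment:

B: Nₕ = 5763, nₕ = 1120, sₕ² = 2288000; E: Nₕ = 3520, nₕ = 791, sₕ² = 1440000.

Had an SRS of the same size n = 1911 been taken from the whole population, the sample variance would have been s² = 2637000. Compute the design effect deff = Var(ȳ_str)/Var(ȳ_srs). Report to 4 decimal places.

0.7640

Var(ȳ_str) = Σ Wₕ²(1−fₕ)sₕ²/nₕ with Wₕ = Nₕ/9283:
  B: (5763/9283)²·(1−1120/5763)·2288000/1120 = 634.32028
  E: (3520/9283)²·(1−791/3520)·1440000/791 = 202.93432
  → Var(ȳ_str) = 837.2546.
Var(ȳ_srs) = (1 − 1911/9283)·2637000/1911 = 1095.8382.
deff = 837.2546 / 1095.8382 = 0.7640.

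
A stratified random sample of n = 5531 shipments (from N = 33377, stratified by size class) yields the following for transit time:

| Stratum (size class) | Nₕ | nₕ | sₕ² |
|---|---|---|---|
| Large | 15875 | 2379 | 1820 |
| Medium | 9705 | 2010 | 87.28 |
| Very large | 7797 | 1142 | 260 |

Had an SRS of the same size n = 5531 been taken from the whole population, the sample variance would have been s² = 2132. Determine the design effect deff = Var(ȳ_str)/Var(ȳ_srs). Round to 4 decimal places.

0.4995

Var(ȳ_str) = Σ Wₕ²(1−fₕ)sₕ²/nₕ with Wₕ = Nₕ/33377:
  Large: (15875/33377)²·(1−2379/15875)·1820/2379 = 0.14712997
  Medium: (9705/33377)²·(1−2010/9705)·87.28/2010 = 0.0029109064
  Very large: (7797/33377)²·(1−1142/7797)·260/1142 = 0.010604452
  → Var(ȳ_str) = 0.16064533.
Var(ȳ_srs) = (1 − 5531/33377)·2132/5531 = 0.32158743.
deff = 0.16064533 / 0.32158743 = 0.4995.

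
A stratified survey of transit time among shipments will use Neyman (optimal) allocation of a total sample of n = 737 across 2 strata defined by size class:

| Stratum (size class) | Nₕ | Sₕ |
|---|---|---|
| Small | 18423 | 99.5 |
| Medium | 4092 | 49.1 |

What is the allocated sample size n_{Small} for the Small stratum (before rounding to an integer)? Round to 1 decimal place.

664.2

Neyman allocation: nₕ = n·NₕSₕ / Σⱼ NⱼSⱼ.
Σ NⱼSⱼ = 18423·99.5 + 4092·49.1 = 2.0340057 × 10^6.
n_{Small} = 737·18423·99.5 / (2.0340057 × 10^6) = 664.2.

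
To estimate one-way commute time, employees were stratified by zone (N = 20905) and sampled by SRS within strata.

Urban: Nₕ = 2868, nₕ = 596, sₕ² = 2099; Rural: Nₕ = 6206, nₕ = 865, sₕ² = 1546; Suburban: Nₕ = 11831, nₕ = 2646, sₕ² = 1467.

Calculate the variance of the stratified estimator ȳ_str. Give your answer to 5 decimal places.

0.32593

Var(ȳ_str) = Σₕ Wₕ²(1 − fₕ)sₕ²/nₕ with Wₕ = Nₕ/N, N = 20905.
Urban: Wₕ = 0.13719206; term = 0.13719206²·(1 − 0.20781032)·2099/596 = 0.052511365.
Rural: Wₕ = 0.29686678; term = 0.29686678²·(1 − 0.13938124)·1546/865 = 0.1355587.
Suburban: Wₕ = 0.56594116; term = 0.56594116²·(1 − 0.22364973)·1467/2646 = 0.13786072.
Sum = 0.32593079.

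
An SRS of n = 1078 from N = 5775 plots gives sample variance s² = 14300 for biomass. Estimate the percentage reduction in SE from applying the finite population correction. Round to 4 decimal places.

f = n/N = 1078/5775 = 0.18666667.
SE_no-fpc = √(s²/n) = 3.6421568; SE_fpc = √((1−f)s²/n) = 3.2846789.
Ratio = √(1−f) = 0.90184995. Reduction = 100·(1 − 0.90184995) = 9.8150%.

9.8150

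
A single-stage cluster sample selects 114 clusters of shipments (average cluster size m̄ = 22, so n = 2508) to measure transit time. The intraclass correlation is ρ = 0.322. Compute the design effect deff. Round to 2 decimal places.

7.76

deff = 1 + (22 − 1)·0.322 = 1 + 6.762 = 7.762.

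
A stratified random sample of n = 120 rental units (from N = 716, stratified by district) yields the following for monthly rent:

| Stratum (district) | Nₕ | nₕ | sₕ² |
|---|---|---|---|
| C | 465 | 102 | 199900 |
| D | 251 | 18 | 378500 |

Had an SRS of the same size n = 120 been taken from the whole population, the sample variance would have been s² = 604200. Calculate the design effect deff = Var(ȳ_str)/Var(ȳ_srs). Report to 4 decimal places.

0.7263

Var(ȳ_str) = Σ Wₕ²(1−fₕ)sₕ²/nₕ with Wₕ = Nₕ/716:
  C: (465/716)²·(1−102/465)·199900/102 = 645.27696
  D: (251/716)²·(1−18/251)·378500/18 = 2398.8162
  → Var(ȳ_str) = 3044.0932.
Var(ȳ_srs) = (1 − 120/716)·604200/120 = 4191.1453.
deff = 3044.0932 / 4191.1453 = 0.7263.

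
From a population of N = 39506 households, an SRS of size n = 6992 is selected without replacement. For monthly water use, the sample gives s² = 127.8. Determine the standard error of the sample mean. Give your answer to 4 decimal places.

Under SRS without replacement, Var(ȳ) = (1 − f)·s²/n with f = n/N = 6992/39506 = 0.17698577.
Var(ȳ) = (1 − 0.17698577)·127.8/6992 = 0.82301423·0.018278032 = 0.01504308.
SE(ȳ) = √(0.01504308) = 0.1227.

0.1227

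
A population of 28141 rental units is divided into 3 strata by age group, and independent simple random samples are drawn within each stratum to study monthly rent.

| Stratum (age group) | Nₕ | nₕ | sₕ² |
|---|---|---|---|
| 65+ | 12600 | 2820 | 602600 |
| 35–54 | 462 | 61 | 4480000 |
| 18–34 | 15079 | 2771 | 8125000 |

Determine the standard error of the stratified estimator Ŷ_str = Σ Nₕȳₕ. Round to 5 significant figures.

764280

Var(Ŷ_str) = Σₕ Nₕ²(1 − fₕ)sₕ²/nₕ.
65+: 12600²·(1 − 2820/12600)·602600/2820 = 2.6332338 × 10^10.
35–54: 462²·(1 − 61/462)·4480000/61 = 1.3606127 × 10^10.
18–34: 15079²·(1 − 2771/15079)·8125000/2771 = 5.4418538 × 10^11.
Sum = 5.8412385 × 10^11.
SE = √(5.8412385 × 10^11) = 764280.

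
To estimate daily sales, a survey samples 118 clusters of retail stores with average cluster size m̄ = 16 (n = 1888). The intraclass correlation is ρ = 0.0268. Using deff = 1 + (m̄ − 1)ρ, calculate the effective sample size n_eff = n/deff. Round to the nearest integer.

deff = 1 + (16 − 1)·0.0268 = 1 + 0.402 = 1.402.
n_eff = 1888 / 1.402 = 1347.

1347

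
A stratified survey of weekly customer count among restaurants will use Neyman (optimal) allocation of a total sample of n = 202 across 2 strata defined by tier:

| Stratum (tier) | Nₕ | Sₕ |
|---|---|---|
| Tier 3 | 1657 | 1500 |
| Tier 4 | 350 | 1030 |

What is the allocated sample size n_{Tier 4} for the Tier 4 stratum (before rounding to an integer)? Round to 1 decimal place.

Neyman allocation: nₕ = n·NₕSₕ / Σⱼ NⱼSⱼ.
Σ NⱼSⱼ = 1657·1500 + 350·1030 = 2.846 × 10^6.
n_{Tier 4} = 202·350·1030 / (2.846 × 10^6) = 25.6.

25.6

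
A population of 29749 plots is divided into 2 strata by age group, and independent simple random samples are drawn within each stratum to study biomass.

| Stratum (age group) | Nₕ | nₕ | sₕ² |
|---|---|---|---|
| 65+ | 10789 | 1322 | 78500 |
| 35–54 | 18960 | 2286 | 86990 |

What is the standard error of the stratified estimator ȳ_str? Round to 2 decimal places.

Var(ȳ_str) = Σₕ Wₕ²(1 − fₕ)sₕ²/nₕ with Wₕ = Nₕ/N, N = 29749.
65+: Wₕ = 0.36266765; term = 0.36266765²·(1 − 0.12253221)·78500/1322 = 6.8530994.
35–54: Wₕ = 0.63733235; term = 0.63733235²·(1 − 0.12056962)·86990/2286 = 13.59335.
Sum = 20.446449.
SE = √(20.446449) = 4.52.

4.52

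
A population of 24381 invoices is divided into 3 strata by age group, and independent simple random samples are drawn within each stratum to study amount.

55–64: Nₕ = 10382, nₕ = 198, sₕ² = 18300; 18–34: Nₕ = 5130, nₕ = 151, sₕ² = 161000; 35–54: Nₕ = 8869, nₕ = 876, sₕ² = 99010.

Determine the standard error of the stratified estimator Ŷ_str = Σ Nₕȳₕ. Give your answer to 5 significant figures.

Var(Ŷ_str) = Σₕ Nₕ²(1 − fₕ)sₕ²/nₕ.
55–64: 10382²·(1 − 198/10382)·18300/198 = 9.7720418 × 10^9.
18–34: 5130²·(1 − 151/5130)·161000/151 = 2.7233811 × 10^10.
35–54: 8869²·(1 − 876/8869)·99010/876 = 8.012341 × 10^9.
Sum = 4.5018194 × 10^10.
SE = √(4.5018194 × 10^10) = 212170.

212170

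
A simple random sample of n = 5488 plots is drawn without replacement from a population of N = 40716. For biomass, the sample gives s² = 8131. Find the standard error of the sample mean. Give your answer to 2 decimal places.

Under SRS without replacement, Var(ȳ) = (1 − f)·s²/n with f = n/N = 5488/40716 = 0.13478731.
Var(ȳ) = (1 − 0.13478731)·8131/5488 = 0.86521269·1.4815962 = 1.2818958.
SE(ȳ) = √(1.2818958) = 1.13.

1.13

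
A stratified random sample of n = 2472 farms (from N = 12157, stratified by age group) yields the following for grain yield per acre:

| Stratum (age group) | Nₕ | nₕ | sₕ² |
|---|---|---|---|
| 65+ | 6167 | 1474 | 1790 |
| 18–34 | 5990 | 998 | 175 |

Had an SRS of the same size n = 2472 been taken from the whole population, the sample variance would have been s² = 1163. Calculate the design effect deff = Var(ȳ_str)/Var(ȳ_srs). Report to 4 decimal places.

Var(ȳ_str) = Σ Wₕ²(1−fₕ)sₕ²/nₕ with Wₕ = Nₕ/12157:
  65+: (6167/12157)²·(1−1474/6167)·1790/1474 = 0.23780841
  18–34: (5990/12157)²·(1−998/5990)·175/998 = 0.03547775
  → Var(ȳ_str) = 0.27328616.
Var(ȳ_srs) = (1 − 2472/12157)·1163/2472 = 0.37480421.
deff = 0.27328616 / 0.37480421 = 0.7291.

0.7291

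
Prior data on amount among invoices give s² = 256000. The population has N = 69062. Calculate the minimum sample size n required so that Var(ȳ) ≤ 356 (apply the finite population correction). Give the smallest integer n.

Without fpc, n₀ = s²/D = 256000/356 = 719.1011.
With fpc, (1 − n/N)·s²/n ≤ D requires n ≥ n₀/(1 + n₀/N) = 719.1011/(1 + 719.1011/69062) = 711.6907.
Rounding up, n = 712.

712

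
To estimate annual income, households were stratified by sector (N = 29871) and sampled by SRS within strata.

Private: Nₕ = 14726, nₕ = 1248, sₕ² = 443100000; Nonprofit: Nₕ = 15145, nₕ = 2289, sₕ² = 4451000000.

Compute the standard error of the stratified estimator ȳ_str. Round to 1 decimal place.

Var(ȳ_str) = Σₕ Wₕ²(1 − fₕ)sₕ²/nₕ with Wₕ = Nₕ/N, N = 29871.
Private: Wₕ = 0.49298651; term = 0.49298651²·(1 − 0.08474806)·443100000/1248 = 78976.501.
Nonprofit: Wₕ = 0.50701349; term = 0.50701349²·(1 − 0.15113899)·4451000000/2289 = 424314.06.
Sum = 503290.56.
SE = √(503290.56) = 709.4.

709.4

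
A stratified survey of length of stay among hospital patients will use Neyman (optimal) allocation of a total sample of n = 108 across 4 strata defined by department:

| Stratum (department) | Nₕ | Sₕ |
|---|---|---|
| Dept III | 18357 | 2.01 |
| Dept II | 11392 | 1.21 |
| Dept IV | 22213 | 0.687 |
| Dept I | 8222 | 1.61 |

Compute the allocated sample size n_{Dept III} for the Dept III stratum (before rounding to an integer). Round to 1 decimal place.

Neyman allocation: nₕ = n·NₕSₕ / Σⱼ NⱼSⱼ.
Σ NⱼSⱼ = 18357·2.01 + 11392·1.21 + 22213·0.687 + 8222·1.61 = 79179.641.
n_{Dept III} = 108·18357·2.01 / 79179.641 = 50.3.

50.3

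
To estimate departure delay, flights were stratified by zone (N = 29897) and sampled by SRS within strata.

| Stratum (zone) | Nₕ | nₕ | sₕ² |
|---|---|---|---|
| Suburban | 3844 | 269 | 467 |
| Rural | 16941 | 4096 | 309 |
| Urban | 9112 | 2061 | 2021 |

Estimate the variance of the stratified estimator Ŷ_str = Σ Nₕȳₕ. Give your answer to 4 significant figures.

1.033 × 10^8

Var(Ŷ_str) = Σₕ Nₕ²(1 − fₕ)sₕ²/nₕ.
Suburban: 3844²·(1 − 269/3844)·467/269 = 2.385745 × 10^7.
Rural: 16941²·(1 − 4096/16941)·309/4096 = 1.6416164 × 10^7.
Urban: 9112²·(1 − 2061/9112)·2021/2061 = 6.300177 × 10^7.
Sum = 1.0327538 × 10^8.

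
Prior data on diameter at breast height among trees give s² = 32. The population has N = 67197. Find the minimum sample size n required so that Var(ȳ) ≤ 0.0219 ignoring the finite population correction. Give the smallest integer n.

1462

Without fpc, n₀ = s²/D = 32/0.0219 = 1461.1872.
Rounding up, n = 1462.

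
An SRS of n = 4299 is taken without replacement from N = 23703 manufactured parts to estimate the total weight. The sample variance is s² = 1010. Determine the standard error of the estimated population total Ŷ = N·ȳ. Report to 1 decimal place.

10395.0

Var(Ŷ) = N²·Var(ȳ) = N²·(1 − n/N)·s²/n.
f = 4299/23703 = 0.18136945; Var(ȳ) = 0.81863055·1010/4299 = 0.19232772.
Var(Ŷ) = 23703² · 0.19232772 = 1.0805591 × 10^8.
SE(Ŷ) = √(1.0805591 × 10^8) = 10395.0.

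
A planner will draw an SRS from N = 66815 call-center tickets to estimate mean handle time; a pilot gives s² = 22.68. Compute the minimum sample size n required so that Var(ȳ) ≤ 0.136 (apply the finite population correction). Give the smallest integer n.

167

Without fpc, n₀ = s²/D = 22.68/0.136 = 166.7647.
With fpc, (1 − n/N)·s²/n ≤ D requires n ≥ n₀/(1 + n₀/N) = 166.7647/(1 + 166.7647/66815) = 166.3495.
Rounding up, n = 167.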